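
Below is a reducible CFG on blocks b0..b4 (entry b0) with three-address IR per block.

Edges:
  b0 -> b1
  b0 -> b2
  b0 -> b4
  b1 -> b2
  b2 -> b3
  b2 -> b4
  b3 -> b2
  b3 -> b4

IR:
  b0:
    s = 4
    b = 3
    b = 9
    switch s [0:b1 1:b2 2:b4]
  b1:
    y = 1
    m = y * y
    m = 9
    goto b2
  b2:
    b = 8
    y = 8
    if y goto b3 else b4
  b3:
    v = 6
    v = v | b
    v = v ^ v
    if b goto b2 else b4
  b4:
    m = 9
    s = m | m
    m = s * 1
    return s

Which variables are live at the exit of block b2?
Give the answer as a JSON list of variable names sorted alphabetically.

Block summaries:
  b0: {b,s} / ∅
  b1: {m,y} / ∅
  b2: {b,y} / ∅
  b3: {v} / {b}
  b4: {m,s} / ∅

Live sets:
  b0: in=∅ out=∅
  b1: in=∅ out=∅
  b2: in=∅ out={b}
  b3: in={b} out=∅
  b4: in=∅ out=∅

live-out(b2) = ["b"]

Answer: ["b"]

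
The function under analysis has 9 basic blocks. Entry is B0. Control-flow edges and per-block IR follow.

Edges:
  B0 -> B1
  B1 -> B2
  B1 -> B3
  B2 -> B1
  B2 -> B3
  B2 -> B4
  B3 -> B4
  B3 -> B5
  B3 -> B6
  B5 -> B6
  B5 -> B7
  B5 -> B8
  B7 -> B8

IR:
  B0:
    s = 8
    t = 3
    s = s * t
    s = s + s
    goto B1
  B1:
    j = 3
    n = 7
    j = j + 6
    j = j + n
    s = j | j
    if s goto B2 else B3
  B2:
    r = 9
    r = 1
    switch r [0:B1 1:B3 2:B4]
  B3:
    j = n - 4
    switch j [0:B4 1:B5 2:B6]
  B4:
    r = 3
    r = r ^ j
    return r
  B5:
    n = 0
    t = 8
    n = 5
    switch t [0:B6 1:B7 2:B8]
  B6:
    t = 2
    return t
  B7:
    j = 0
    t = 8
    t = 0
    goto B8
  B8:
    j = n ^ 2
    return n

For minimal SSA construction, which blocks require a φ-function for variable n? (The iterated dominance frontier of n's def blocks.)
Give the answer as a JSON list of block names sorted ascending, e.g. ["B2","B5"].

idom tree: B1←B0 B2←B1 B3←B1 B4←B1 B5←B3 B6←B3 B7←B5 B8←B5
Dom∩ at merges:
  B1: preds {B0,B2}: {B0} ∩ {B0,B1,B2} = {B0}; idom=B0
  B3: preds {B1,B2}: {B0,B1} ∩ {B0,B1,B2} = {B0,B1}; idom=B1
  B4: preds {B2,B3}: {B0,B1,B2} ∩ {B0,B1,B3} = {B0,B1}; idom=B1
  B6: preds {B3,B5}: {B0,B1,B3} ∩ {B0,B1,B3,B5} = {B0,B1,B3}; idom=B3
  B8: preds {B5,B7}: {B0,B1,B3,B5} ∩ {B0,B1,B3,B5,B7} = {B0,B1,B3,B5}; idom=B5

DF derivation:
  join B1 pred B0: · stop@B0
  join B1 pred B2: B2→B1 stop@B0
  join B3 pred B1: · stop@B1
  join B3 pred B2: B2 stop@B1
  join B4 pred B2: B2 stop@B1
  join B4 pred B3: B3 stop@B1
  join B6 pred B3: · stop@B3
  join B6 pred B5: B5 stop@B3
  join B8 pred B5: · stop@B5
  join B8 pred B7: B7 stop@B5
  B0 → ∅
  B1 → {B1}
  B2 → {B1,B3,B4}
  B3 → {B4}
  B4 → ∅
  B5 → {B6}
  B6 → ∅
  B7 → {B8}
  B8 → ∅

φ for n: defs {B1,B5}
  DF⁺ = {B1,B6}

Answer: ["B1", "B6"]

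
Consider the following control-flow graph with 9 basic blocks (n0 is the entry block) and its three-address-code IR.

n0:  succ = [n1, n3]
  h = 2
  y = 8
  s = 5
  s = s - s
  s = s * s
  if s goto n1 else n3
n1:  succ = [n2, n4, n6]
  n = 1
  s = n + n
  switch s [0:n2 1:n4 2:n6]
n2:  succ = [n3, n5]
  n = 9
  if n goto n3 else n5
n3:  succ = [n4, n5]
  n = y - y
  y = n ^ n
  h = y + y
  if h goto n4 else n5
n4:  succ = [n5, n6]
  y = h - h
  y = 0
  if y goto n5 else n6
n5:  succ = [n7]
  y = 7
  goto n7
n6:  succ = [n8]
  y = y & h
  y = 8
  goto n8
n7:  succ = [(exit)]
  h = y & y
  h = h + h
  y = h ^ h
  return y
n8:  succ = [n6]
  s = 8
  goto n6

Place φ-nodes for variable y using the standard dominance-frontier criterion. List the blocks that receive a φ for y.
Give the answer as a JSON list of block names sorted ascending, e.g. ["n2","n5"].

idom tree: n1←n0 n2←n1 n3←n0 n4←n0 n5←n0 n6←n0 n7←n5 n8←n6
Join-block Dom:
  n3: preds {n0,n2}: {n0} ∩ {n0,n1,n2} = {n0}; idom=n0
  n4: preds {n1,n3}: {n0,n1} ∩ {n0,n3} = {n0}; idom=n0
  n5: preds {n2,n3,n4}: {n0,n1,n2} ∩ {n0,n3} ∩ {n0,n4} = {n0}; idom=n0
  n6: preds {n1,n4,n8}: {n0,n1} ∩ {n0,n4} ∩ {n0,n6,n8} = {n0}; idom=n0

Frontier:
  n3←n0: walk · to n0
  n3←n2: walk n2→n1 to n0
  n4←n1: walk n1 to n0
  n4←n3: walk n3 to n0
  n5←n2: walk n2→n1 to n0
  n5←n3: walk n3 to n0
  n5←n4: walk n4 to n0
  n6←n1: walk n1 to n0
  n6←n4: walk n4 to n0
  n6←n8: walk n8→n6 to n0
  DF(n0)=∅
  DF(n1)={n3,n4,n5,n6}
  DF(n2)={n3,n5}
  DF(n3)={n4,n5}
  DF(n4)={n5,n6}
  DF(n5)=∅
  DF(n6)={n6}
  DF(n7)=∅
  DF(n8)={n6}

φ for y: defs {n0,n3,n4,n5,n6,n7}
  DF⁺ = {n4,n5,n6}

Answer: ["n4", "n5", "n6"]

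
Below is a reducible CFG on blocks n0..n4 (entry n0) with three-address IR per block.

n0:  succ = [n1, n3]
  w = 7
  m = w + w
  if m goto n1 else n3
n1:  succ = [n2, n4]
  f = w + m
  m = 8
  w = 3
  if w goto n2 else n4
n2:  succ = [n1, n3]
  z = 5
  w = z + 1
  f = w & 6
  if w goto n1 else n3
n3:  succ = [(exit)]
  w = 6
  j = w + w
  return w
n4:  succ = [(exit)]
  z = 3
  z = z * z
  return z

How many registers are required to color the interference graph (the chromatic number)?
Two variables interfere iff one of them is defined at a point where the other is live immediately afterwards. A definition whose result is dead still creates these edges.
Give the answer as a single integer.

def/use:
  n0: {m,w} / ∅
  n1: {f,m,w} / {m,w}
  n2: {f,w,z} / ∅
  n3: {j,w} / ∅
  n4: {z} / ∅

Live sets:
  live n0: ∅→{m,w}
  live n1: {m,w}→{m}
  live n2: {m}→{m,w}
  live n3: ∅→∅
  live n4: ∅→∅

Conflict graph:
  f↔{m,w}
  j↔{w}
  m↔{f,w,z}
  w↔{f,j,m}
  z↔{m}

Registers:
  {f,m,w} pairwise interfere (3-clique) ⇒ χ ≥ 3
  assign f→R2 j→R0 m→R0 w→R1 z→R1 — no edge inside a register ⇒ χ ≤ 3
  χ = 3

Answer: 3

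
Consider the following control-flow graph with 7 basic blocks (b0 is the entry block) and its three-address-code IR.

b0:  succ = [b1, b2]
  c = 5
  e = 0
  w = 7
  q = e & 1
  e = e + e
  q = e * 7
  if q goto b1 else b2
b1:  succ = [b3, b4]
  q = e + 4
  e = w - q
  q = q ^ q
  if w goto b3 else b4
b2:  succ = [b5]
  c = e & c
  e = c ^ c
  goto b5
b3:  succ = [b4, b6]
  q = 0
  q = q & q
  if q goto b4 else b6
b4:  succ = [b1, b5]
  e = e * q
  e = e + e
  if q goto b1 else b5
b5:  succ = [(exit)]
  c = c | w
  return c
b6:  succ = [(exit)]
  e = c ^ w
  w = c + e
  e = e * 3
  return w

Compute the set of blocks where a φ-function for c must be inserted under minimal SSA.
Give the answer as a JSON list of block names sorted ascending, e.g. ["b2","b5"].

idom tree: b1←b0 b2←b0 b3←b1 b4←b1 b5←b0 b6←b3
Dom at joins:
  b1: preds {b0,b4}: {b0} ∩ {b0,b1,b4} = {b0}; idom=b0
  b4: preds {b1,b3}: {b0,b1} ∩ {b0,b1,b3} = {b0,b1}; idom=b1
  b5: preds {b2,b4}: {b0,b2} ∩ {b0,b1,b4} = {b0}; idom=b0

DF walk-up:
  b1←b0: walk · to b0
  b1←b4: walk b4→b1 to b0
  b4←b1: walk · to b1
  b4←b3: walk b3 to b1
  b5←b2: walk b2 to b0
  b5←b4: walk b4→b1 to b0
  b0 → ∅
  b1 → {b1,b5}
  b2 → {b5}
  b3 → {b4}
  b4 → {b1,b5}
  b5 → ∅
  b6 → ∅

φ for c: defs {b0,b2,b5}
  DF⁺ = {b5}

Answer: ["b5"]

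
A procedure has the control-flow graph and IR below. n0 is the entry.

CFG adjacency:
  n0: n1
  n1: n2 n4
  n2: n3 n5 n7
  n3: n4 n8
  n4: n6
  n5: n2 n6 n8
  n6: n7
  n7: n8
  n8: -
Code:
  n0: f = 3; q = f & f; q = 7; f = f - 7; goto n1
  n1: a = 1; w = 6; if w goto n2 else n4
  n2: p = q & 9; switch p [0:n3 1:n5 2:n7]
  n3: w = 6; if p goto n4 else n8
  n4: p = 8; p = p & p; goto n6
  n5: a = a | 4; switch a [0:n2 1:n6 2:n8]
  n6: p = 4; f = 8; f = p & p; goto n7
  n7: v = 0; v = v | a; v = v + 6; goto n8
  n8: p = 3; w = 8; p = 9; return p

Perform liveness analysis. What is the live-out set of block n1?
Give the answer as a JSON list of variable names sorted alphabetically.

Per-block:
  n0: def={f,q} ue=∅
  n1: def={a,w} ue=∅
  n2: def={p} ue={q}
  n3: def={w} ue={p}
  n4: def={p} ue=∅
  n5: def={a} ue={a}
  n6: def={f,p} ue=∅
  n7: def={v} ue={a}
  n8: def={p,w} ue=∅

Liveness:
  n0: in=∅ out={q}
  n1: in={q} out={a,q}
  n2: in={a,q} out={a,p,q}
  n3: in={a,p} out={a}
  n4: in={a} out={a}
  n5: in={a,q} out={a,q}
  n6: in={a} out={a}
  n7: in={a} out=∅
  n8: in=∅ out=∅

live-out(n1) = ["a", "q"]

Answer: ["a", "q"]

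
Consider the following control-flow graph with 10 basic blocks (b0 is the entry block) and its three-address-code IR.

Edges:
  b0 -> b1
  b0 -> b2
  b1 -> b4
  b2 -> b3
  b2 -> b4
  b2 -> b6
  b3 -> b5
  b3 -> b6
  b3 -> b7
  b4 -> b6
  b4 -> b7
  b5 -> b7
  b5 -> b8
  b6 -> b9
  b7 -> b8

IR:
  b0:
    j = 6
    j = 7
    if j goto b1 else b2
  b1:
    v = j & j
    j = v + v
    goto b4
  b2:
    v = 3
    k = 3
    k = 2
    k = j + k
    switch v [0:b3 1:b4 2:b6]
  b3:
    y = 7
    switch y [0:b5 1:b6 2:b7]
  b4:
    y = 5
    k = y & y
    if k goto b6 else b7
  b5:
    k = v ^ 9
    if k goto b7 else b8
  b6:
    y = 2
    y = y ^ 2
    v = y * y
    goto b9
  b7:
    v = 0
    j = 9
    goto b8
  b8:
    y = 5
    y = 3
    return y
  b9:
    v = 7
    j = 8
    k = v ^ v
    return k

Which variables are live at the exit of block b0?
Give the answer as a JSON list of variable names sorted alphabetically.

Answer: ["j"]

Analysis:
Block summaries:
  b0 def {j} use ∅
  b1 def {j,v} use {j}
  b2 def {k,v} use {j}
  b3 def {y} use ∅
  b4 def {k,y} use ∅
  b5 def {k} use {v}
  b6 def {v,y} use ∅
  b7 def {j,v} use ∅
  b8 def {y} use ∅
  b9 def {j,k,v} use ∅

Live sets:
  live b0: ∅→{j}
  live b1: {j}→∅
  live b2: {j}→{v}
  live b3: {v}→{v}
  live b4: ∅→∅
  live b5: {v}→∅
  live b6: ∅→∅
  live b7: ∅→∅
  live b8: ∅→∅
  live b9: ∅→∅

live-out(b0) = ["j"]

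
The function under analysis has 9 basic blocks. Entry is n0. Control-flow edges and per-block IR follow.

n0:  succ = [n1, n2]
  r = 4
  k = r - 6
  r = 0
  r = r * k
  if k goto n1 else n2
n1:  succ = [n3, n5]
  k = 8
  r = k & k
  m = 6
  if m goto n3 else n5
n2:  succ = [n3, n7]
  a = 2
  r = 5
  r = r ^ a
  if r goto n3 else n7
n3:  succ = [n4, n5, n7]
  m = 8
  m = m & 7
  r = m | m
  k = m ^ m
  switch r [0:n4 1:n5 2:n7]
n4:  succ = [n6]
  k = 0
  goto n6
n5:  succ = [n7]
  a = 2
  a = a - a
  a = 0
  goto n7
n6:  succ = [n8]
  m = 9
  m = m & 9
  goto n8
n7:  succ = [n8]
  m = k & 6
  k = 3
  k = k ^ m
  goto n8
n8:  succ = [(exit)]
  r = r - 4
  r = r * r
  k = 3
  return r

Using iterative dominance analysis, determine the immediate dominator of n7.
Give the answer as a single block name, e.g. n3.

Answer: n0

Analysis:
idom tree: n1←n0 n2←n0 n3←n0 n4←n3 n5←n0 n6←n4 n7←n0 n8←n0
Dom∩ at merges:
  n3: preds {n1,n2}: {n0,n1} ∩ {n0,n2} = {n0}; idom=n0
  n5: preds {n1,n3}: {n0,n1} ∩ {n0,n3} = {n0}; idom=n0
  n7: preds {n2,n3,n5}: {n0,n2} ∩ {n0,n3} ∩ {n0,n5} = {n0}; idom=n0
  n8: preds {n6,n7}: {n0,n3,n4,n6} ∩ {n0,n7} = {n0}; idom=n0

idom(n7) = n0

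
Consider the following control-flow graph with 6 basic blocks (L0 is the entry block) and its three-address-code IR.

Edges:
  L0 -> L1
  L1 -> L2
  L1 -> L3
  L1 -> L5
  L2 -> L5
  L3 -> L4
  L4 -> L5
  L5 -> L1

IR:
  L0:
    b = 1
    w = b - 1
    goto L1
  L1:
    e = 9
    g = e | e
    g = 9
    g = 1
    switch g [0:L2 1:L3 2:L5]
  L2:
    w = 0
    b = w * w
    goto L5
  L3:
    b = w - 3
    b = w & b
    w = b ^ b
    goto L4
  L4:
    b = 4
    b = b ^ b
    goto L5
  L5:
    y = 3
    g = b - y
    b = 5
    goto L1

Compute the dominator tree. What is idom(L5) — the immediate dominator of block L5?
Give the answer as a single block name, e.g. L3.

idom tree: L1←L0 L2←L1 L3←L1 L4←L3 L5←L1
Dom∩ at merges:
  L1: preds {L0,L5}: {L0} ∩ {L0,L1,L5} = {L0}; idom=L0
  L5: preds {L1,L2,L4}: {L0,L1} ∩ {L0,L1,L2} ∩ {L0,L1,L3,L4} = {L0,L1}; idom=L1

idom(L5) = L1

Answer: L1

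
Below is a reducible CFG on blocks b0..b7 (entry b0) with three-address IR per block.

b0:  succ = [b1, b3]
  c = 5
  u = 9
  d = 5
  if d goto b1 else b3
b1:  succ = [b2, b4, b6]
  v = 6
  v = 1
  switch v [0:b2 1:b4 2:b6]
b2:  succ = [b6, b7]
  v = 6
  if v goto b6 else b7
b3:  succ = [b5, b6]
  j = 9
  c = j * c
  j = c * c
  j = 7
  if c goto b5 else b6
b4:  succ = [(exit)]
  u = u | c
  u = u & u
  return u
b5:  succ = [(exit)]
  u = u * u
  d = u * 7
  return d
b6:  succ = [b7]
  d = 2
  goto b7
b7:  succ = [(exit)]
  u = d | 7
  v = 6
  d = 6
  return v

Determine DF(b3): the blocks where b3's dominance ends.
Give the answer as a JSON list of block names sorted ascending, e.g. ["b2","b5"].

Answer: ["b6"]

Working:
idom tree: b1←b0 b2←b1 b3←b0 b4←b1 b5←b3 b6←b0 b7←b0
Join-block Dom:
  b6: preds {b1,b2,b3}: {b0,b1} ∩ {b0,b1,b2} ∩ {b0,b3} = {b0}; idom=b0
  b7: preds {b2,b6}: {b0,b1,b2} ∩ {b0,b6} = {b0}; idom=b0

Frontier:
  b6←b1: walk b1 to b0
  b6←b2: walk b2→b1 to b0
  b6←b3: walk b3 to b0
  b7←b2: walk b2→b1 to b0
  b7←b6: walk b6 to b0
  DF(b0)=∅
  DF(b1)={b6,b7}
  DF(b2)={b6,b7}
  DF(b3)={b6}
  DF(b4)=∅
  DF(b5)=∅
  DF(b6)={b7}
  DF(b7)=∅

DF(b3) = ["b6"]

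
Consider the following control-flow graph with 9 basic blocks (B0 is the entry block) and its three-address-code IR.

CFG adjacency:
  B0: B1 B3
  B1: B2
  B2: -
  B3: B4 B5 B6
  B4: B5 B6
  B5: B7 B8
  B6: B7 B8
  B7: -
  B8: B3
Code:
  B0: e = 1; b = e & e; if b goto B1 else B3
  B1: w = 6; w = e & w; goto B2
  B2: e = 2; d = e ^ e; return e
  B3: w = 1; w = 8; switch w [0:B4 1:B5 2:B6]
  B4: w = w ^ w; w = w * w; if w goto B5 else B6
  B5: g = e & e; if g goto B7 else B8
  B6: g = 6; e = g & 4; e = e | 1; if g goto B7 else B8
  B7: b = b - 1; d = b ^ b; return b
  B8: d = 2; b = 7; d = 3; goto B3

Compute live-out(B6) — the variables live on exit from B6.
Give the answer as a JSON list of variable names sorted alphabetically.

Answer: ["b", "e"]

Derivation:
Per-block:
  B0 def {b,e} use ∅
  B1 def {w} use {e}
  B2 def {d,e} use ∅
  B3 def {w} use ∅
  B4 def {w} use {w}
  B5 def {g} use {e}
  B6 def {e,g} use ∅
  B7 def {b,d} use {b}
  B8 def {b,d} use ∅

Backward fixpoint:
  live B0: ∅→{b,e}
  live B1: {e}→∅
  live B2: ∅→∅
  live B3: {b,e}→{b,e,w}
  live B4: {b,e,w}→{b,e}
  live B5: {b,e}→{b,e}
  live B6: {b}→{b,e}
  live B7: {b}→∅
  live B8: {e}→{b,e}

live-out(B6) = ["b", "e"]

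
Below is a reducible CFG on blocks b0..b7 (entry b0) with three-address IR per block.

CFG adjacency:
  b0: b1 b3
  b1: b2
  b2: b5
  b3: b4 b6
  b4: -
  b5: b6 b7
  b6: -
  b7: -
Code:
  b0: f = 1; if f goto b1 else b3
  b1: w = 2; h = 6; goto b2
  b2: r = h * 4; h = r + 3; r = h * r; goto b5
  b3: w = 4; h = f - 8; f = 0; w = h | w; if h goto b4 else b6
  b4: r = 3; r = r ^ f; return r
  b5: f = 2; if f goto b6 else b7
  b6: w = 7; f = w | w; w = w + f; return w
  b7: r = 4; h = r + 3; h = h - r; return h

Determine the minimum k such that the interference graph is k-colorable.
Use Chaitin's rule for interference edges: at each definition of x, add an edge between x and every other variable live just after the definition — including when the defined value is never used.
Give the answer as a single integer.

Answer: 3

Derivation:
def/use:
  b0: def={f} ue=∅
  b1: def={h,w} ue=∅
  b2: def={h,r} ue={h}
  b3: def={f,h,w} ue={f}
  b4: def={r} ue={f}
  b5: def={f} ue=∅
  b6: def={f,w} ue=∅
  b7: def={h,r} ue=∅

Liveness:
  b0 li=∅ lo={f}
  b1 li=∅ lo={h}
  b2 li={h} lo=∅
  b3 li={f} lo={f}
  b4 li={f} lo=∅
  b5 li=∅ lo=∅
  b6 li=∅ lo=∅
  b7 li=∅ lo=∅

Interfere edges:
  f↔{h,r,w}
  h↔{f,r,w}
  r↔{f,h}
  w↔{f,h}

Colouring:
  clique {f,h,r} ⇒ need ≥ 3
  3-colouring: c0={f}  c1={h}  c2={r,w}
  χ = 3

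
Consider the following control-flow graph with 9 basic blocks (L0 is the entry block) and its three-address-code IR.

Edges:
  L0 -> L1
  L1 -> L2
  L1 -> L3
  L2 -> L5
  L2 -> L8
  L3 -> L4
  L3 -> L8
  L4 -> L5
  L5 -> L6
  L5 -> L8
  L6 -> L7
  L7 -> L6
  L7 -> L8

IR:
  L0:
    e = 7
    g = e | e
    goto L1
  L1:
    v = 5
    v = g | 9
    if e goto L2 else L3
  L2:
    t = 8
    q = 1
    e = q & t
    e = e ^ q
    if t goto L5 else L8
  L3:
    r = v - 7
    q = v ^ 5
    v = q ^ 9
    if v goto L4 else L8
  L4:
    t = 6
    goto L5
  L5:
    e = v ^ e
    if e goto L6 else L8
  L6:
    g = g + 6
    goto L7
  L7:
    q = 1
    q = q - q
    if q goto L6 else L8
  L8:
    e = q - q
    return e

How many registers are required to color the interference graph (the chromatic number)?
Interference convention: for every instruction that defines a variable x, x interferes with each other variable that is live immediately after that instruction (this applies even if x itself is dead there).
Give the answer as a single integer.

Answer: 5

Analysis:
Block summaries:
  L0: def={e,g} ue=∅
  L1: def={v} ue={e,g}
  L2: def={e,q,t} ue=∅
  L3: def={q,r,v} ue={v}
  L4: def={t} ue=∅
  L5: def={e} ue={e,v}
  L6: def={g} ue={g}
  L7: def={q} ue=∅
  L8: def={e} ue={q}

Liveness:
  L0: in=∅ out={e,g}
  L1: in={e,g} out={e,g,v}
  L2: in={g,v} out={e,g,q,v}
  L3: in={e,g,v} out={e,g,q,v}
  L4: in={e,g,q,v} out={e,g,q,v}
  L5: in={e,g,q,v} out={g,q}
  L6: in={g} out={g}
  L7: in={g} out={g,q}
  L8: in={q} out=∅

Interfere edges:
  e: {g,q,r,t,v}
  g: {e,q,r,t,v}
  q: {e,g,t,v}
  r: {e,g,v}
  t: {e,g,q,v}
  v: {e,g,q,r,t}

Chromatic number:
  clique {e,g,q,t,v} ⇒ need ≥ 5
  5-colouring: R0={e}  R1={g}  R2={v}  R3={q,r}  R4={t}
  χ = 5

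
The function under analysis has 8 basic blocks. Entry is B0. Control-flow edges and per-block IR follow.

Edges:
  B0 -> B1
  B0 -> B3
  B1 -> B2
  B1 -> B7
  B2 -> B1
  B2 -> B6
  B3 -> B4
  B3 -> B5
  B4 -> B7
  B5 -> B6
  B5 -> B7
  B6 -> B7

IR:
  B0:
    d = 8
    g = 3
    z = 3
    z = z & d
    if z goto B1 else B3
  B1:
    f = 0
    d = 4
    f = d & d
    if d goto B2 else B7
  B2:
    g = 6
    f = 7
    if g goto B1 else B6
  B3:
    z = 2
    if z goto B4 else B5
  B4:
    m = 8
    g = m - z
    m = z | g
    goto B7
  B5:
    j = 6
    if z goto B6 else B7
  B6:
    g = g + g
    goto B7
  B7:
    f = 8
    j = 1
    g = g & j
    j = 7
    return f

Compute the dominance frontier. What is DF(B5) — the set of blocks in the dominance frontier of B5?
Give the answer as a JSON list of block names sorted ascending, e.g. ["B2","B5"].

Answer: ["B6", "B7"]

Analysis:
idom tree: B1←B0 B2←B1 B3←B0 B4←B3 B5←B3 B6←B0 B7←B0
Join-block Dom:
  B1: preds {B0,B2}: {B0} ∩ {B0,B1,B2} = {B0}; idom=B0
  B6: preds {B2,B5}: {B0,B1,B2} ∩ {B0,B3,B5} = {B0}; idom=B0
  B7: preds {B1,B4,B5,B6}: {B0,B1} ∩ {B0,B3,B4} ∩ {B0,B3,B5} ∩ {B0,B6} = {B0}; idom=B0

Frontier:
  B1←B0: walk · to B0
  B1←B2: walk B2→B1 to B0
  B6←B2: walk B2→B1 to B0
  B6←B5: walk B5→B3 to B0
  B7←B1: walk B1 to B0
  B7←B4: walk B4→B3 to B0
  B7←B5: walk B5→B3 to B0
  B7←B6: walk B6 to B0
  DF(B0)=∅
  DF(B1)={B1,B6,B7}
  DF(B2)={B1,B6}
  DF(B3)={B6,B7}
  DF(B4)={B7}
  DF(B5)={B6,B7}
  DF(B6)={B7}
  DF(B7)=∅

DF(B5) = ["B6", "B7"]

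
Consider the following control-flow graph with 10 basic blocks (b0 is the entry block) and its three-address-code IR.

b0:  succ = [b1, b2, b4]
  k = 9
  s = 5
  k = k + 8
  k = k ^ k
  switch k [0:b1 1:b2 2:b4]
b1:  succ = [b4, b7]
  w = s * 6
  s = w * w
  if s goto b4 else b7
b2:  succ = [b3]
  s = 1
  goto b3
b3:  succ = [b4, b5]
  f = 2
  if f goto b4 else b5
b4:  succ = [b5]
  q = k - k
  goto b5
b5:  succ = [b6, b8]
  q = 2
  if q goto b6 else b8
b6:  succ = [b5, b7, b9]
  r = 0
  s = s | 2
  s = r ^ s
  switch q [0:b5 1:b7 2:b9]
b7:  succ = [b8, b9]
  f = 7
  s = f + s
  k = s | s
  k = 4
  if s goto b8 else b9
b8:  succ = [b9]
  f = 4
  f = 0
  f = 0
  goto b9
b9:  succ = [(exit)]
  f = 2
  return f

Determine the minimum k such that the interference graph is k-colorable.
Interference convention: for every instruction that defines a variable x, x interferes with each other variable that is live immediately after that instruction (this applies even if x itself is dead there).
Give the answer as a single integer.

Block summaries:
  b0 def {k,s} use ∅
  b1 def {s,w} use {s}
  b2 def {s} use ∅
  b3 def {f} use ∅
  b4 def {q} use {k}
  b5 def {q} use ∅
  b6 def {r,s} use {q,s}
  b7 def {f,k,s} use {s}
  b8 def {f} use ∅
  b9 def {f} use ∅

Liveness:
  b0 li=∅ lo={k,s}
  b1 li={k,s} lo={k,s}
  b2 li={k} lo={k,s}
  b3 li={k,s} lo={k,s}
  b4 li={k,s} lo={s}
  b5 li={s} lo={q,s}
  b6 li={q,s} lo={s}
  b7 li={s} lo=∅
  b8 li=∅ lo=∅
  b9 li=∅ lo=∅

Interference:
  f — {k,s}
  k — {f,s,w}
  q — {r,s}
  r — {q,s}
  s — {f,k,q,r}
  w — {k}

Chromatic number:
  lower bound: {f,k,s} mutually conflict ⇒ χ ≥ 3
  assign f→c2 k→c1 q→c1 r→c2 s→c0 w→c0 — no edge inside a register ⇒ χ ≤ 3
  χ = 3

Answer: 3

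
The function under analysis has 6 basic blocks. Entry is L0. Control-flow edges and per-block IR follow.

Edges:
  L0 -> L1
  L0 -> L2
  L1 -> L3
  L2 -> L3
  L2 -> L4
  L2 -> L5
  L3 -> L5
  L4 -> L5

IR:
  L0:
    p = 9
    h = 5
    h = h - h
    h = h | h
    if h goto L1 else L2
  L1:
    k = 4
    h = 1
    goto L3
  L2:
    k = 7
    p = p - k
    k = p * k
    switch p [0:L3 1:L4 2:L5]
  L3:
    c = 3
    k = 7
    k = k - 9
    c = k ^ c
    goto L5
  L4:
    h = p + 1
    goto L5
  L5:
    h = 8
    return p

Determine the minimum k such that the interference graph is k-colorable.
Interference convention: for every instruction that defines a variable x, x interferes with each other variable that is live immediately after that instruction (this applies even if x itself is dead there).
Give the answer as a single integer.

Block summaries:
  L0: def={h,p} ue=∅
  L1: def={h,k} ue=∅
  L2: def={k,p} ue={p}
  L3: def={c,k} ue=∅
  L4: def={h} ue={p}
  L5: def={h} ue={p}

Liveness:
  L0: in=∅ out={p}
  L1: in={p} out={p}
  L2: in={p} out={p}
  L3: in={p} out={p}
  L4: in={p} out={p}
  L5: in={p} out=∅

Conflict graph:
  c↔{k,p}
  h↔{p}
  k↔{c,p}
  p↔{c,h,k}

Registers:
  clique {c,k,p} ⇒ need ≥ 3
  assign c→c1 h→c1 k→c2 p→c0 — no edge inside a register ⇒ χ ≤ 3
  χ = 3

Answer: 3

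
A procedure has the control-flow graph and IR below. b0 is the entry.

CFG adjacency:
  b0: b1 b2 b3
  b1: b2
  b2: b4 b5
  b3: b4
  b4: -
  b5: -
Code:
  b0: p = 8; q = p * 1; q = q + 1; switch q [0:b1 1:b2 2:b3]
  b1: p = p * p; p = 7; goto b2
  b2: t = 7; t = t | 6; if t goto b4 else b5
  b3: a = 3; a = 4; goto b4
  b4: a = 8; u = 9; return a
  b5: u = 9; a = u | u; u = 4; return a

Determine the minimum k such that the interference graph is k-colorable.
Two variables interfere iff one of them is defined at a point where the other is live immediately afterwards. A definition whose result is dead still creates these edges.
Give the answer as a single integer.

Answer: 2

Working:
Per-block:
  b0: {p,q} / ∅
  b1: {p} / {p}
  b2: {t} / ∅
  b3: {a} / ∅
  b4: {a,u} / ∅
  b5: {a,u} / ∅

Backward fixpoint:
  b0: in=∅ out={p}
  b1: in={p} out=∅
  b2: in=∅ out=∅
  b3: in=∅ out=∅
  b4: in=∅ out=∅
  b5: in=∅ out=∅

Conflict graph:
  a: {u}
  p: {q}
  q: {p}
  t: ∅
  u: {a}

Registers:
  {a,u} pairwise interfere (2-clique) ⇒ χ ≥ 2
  2-colouring: c0={a,p,t}  c1={q,u}
  χ = 2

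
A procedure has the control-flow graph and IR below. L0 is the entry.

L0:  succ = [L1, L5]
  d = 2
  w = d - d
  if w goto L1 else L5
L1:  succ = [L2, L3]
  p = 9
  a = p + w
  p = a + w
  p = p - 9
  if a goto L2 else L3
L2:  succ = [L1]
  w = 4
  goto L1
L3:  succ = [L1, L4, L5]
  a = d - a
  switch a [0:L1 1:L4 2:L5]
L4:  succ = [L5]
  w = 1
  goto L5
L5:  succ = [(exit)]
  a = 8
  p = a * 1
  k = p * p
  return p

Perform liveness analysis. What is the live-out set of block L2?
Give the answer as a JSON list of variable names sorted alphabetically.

Answer: ["d", "w"]

Analysis:
Block summaries:
  L0: {d,w} / ∅
  L1: {a,p} / {w}
  L2: {w} / ∅
  L3: {a} / {a,d}
  L4: {w} / ∅
  L5: {a,k,p} / ∅

Backward fixpoint:
  live L0: ∅→{d,w}
  live L1: {d,w}→{a,d,w}
  live L2: {d}→{d,w}
  live L3: {a,d,w}→{d,w}
  live L4: ∅→∅
  live L5: ∅→∅

live-out(L2) = ["d", "w"]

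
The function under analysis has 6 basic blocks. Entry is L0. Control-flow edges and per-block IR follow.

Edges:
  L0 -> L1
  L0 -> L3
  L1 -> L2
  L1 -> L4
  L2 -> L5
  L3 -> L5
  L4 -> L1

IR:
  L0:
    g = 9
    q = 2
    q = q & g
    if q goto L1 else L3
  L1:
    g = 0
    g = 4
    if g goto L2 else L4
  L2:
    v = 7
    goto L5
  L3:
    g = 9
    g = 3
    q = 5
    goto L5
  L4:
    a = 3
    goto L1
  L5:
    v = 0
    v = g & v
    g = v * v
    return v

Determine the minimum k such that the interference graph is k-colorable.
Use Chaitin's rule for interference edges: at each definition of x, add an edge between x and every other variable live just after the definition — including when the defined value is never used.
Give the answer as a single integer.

Block summaries:
  L0: def={g,q} ue=∅
  L1: def={g} ue=∅
  L2: def={v} ue=∅
  L3: def={g,q} ue=∅
  L4: def={a} ue=∅
  L5: def={g,v} ue={g}

Live sets:
  L0: in=∅ out=∅
  L1: in=∅ out={g}
  L2: in={g} out={g}
  L3: in=∅ out={g}
  L4: in=∅ out=∅
  L5: in={g} out=∅

Interference:
  a↔∅
  g↔{q,v}
  q↔{g}
  v↔{g}

Colouring:
  clique {g,q} ⇒ need ≥ 2
  2-colouring: r0={a,g}  r1={q,v}
  χ = 2

Answer: 2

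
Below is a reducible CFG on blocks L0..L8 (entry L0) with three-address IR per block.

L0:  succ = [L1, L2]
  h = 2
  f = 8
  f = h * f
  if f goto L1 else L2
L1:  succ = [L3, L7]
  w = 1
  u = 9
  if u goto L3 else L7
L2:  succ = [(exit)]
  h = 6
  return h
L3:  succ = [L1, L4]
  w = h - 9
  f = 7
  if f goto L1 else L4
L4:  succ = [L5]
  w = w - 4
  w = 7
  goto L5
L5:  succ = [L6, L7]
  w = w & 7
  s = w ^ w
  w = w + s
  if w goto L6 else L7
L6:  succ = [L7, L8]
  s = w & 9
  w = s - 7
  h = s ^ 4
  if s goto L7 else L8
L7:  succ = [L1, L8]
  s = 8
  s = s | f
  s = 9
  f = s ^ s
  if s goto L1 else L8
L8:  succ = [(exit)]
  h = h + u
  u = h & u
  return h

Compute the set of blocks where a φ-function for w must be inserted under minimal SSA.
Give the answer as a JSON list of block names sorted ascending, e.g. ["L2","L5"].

Answer: ["L1", "L7", "L8"]

Derivation:
idom tree: L1←L0 L2←L0 L3←L1 L4←L3 L5←L4 L6←L5 L7←L1 L8←L1
Join-block Dom:
  L1: preds {L0,L3,L7}: {L0} ∩ {L0,L1,L3} ∩ {L0,L1,L7} = {L0}; idom=L0
  L7: preds {L1,L5,L6}: {L0,L1} ∩ {L0,L1,L3,L4,L5} ∩ {L0,L1,L3,L4,L5,L6} = {L0,L1}; idom=L1
  L8: preds {L6,L7}: {L0,L1,L3,L4,L5,L6} ∩ {L0,L1,L7} = {L0,L1}; idom=L1

DF walk-up:
  L1←L0: walk · to L0
  L1←L3: walk L3→L1 to L0
  L1←L7: walk L7→L1 to L0
  L7←L1: walk · to L1
  L7←L5: walk L5→L4→L3 to L1
  L7←L6: walk L6→L5→L4→L3 to L1
  L8←L6: walk L6→L5→L4→L3 to L1
  L8←L7: walk L7 to L1
  L0: DF=∅
  L1: DF={L1}
  L2: DF=∅
  L3: DF={L1,L7,L8}
  L4: DF={L7,L8}
  L5: DF={L7,L8}
  L6: DF={L7,L8}
  L7: DF={L1,L8}
  L8: DF=∅

φ for w: defs {L1,L3,L4,L5,L6}
  DF⁺ = {L1,L7,L8}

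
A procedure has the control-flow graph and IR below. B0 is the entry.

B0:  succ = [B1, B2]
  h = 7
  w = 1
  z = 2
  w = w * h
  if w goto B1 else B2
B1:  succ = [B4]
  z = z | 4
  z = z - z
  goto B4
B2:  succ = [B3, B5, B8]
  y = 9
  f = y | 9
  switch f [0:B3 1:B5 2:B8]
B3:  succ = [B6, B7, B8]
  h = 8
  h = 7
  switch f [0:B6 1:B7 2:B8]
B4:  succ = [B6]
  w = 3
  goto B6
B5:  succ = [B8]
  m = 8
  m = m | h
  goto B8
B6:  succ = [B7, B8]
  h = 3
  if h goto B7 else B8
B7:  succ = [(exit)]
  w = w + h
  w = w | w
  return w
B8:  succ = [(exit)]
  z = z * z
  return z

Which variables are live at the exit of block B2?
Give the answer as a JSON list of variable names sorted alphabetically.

Block summaries:
  B0: def={h,w,z} ue=∅
  B1: def={z} ue={z}
  B2: def={f,y} ue=∅
  B3: def={h} ue={f}
  B4: def={w} ue=∅
  B5: def={m} ue={h}
  B6: def={h} ue=∅
  B7: def={w} ue={h,w}
  B8: def={z} ue={z}

Liveness:
  B0 li=∅ lo={h,w,z}
  B1 li={z} lo={z}
  B2 li={h,w,z} lo={f,h,w,z}
  B3 li={f,w,z} lo={h,w,z}
  B4 li={z} lo={w,z}
  B5 li={h,z} lo={z}
  B6 li={w,z} lo={h,w,z}
  B7 li={h,w} lo=∅
  B8 li={z} lo=∅

live-out(B2) = ["f", "h", "w", "z"]

Answer: ["f", "h", "w", "z"]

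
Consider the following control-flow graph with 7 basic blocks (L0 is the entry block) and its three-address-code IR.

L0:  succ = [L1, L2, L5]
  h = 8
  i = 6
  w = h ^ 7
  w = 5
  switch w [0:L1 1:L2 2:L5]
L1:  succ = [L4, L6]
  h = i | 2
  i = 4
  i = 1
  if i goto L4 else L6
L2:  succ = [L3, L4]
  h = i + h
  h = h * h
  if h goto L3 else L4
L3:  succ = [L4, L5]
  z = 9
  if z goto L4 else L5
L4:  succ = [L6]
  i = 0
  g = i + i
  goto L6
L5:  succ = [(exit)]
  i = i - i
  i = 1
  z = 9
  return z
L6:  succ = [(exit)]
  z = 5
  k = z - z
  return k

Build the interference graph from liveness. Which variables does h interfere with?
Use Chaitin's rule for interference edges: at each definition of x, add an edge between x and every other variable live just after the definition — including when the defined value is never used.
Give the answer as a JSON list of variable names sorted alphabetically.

Answer: ["i", "w"]

Derivation:
Per-block:
  L0: def={h,i,w} ue=∅
  L1: def={h,i} ue={i}
  L2: def={h} ue={h,i}
  L3: def={z} ue=∅
  L4: def={g,i} ue=∅
  L5: def={i,z} ue={i}
  L6: def={k,z} ue=∅

Liveness:
  L0 li=∅ lo={h,i}
  L1 li={i} lo=∅
  L2 li={h,i} lo={i}
  L3 li={i} lo={i}
  L4 li=∅ lo=∅
  L5 li={i} lo=∅
  L6 li=∅ lo=∅

Conflict graph:
  g↔∅
  h↔{i,w}
  i↔{h,w,z}
  k↔∅
  w↔{h,i}
  z↔{i}

N(h) = ["i", "w"]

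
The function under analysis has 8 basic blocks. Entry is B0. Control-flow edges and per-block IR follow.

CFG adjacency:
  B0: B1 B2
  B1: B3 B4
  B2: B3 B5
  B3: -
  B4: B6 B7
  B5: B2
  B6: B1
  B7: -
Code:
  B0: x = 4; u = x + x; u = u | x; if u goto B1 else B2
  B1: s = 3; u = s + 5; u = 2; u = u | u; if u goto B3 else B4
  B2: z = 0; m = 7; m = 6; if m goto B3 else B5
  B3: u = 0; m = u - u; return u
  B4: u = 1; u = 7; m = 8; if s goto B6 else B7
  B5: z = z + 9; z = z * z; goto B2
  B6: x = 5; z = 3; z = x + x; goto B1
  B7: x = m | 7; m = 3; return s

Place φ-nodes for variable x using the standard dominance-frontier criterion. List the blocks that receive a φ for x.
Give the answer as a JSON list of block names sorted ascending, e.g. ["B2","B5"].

Answer: ["B1", "B3"]

Working:
idom tree: B1←B0 B2←B0 B3←B0 B4←B1 B5←B2 B6←B4 B7←B4
Dom at joins:
  B1: preds {B0,B6}: {B0} ∩ {B0,B1,B4,B6} = {B0}; idom=B0
  B2: preds {B0,B5}: {B0} ∩ {B0,B2,B5} = {B0}; idom=B0
  B3: preds {B1,B2}: {B0,B1} ∩ {B0,B2} = {B0}; idom=B0

Frontier:
  join B1 pred B0: · stop@B0
  join B1 pred B6: B6→B4→B1 stop@B0
  join B2 pred B0: · stop@B0
  join B2 pred B5: B5→B2 stop@B0
  join B3 pred B1: B1 stop@B0
  join B3 pred B2: B2 stop@B0
  DF(B0)=∅
  DF(B1)={B1,B3}
  DF(B2)={B2,B3}
  DF(B3)=∅
  DF(B4)={B1}
  DF(B5)={B2}
  DF(B6)={B1}
  DF(B7)=∅

φ for x: defs {B0,B6,B7}
  DF⁺ = {B1,B3}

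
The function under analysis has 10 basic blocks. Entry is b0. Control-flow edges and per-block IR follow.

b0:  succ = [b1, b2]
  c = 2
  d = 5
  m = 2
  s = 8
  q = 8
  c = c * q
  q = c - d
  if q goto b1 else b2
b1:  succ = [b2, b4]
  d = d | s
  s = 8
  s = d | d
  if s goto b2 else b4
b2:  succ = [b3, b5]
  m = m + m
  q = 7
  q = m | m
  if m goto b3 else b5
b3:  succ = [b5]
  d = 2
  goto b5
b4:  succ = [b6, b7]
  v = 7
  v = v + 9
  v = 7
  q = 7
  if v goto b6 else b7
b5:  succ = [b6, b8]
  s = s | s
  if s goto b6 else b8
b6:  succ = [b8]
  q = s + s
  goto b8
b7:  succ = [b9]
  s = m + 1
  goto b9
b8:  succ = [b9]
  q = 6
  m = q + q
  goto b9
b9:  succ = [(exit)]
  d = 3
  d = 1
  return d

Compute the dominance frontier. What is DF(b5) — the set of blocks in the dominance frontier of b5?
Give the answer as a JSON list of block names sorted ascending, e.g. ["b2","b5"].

idom tree: b1←b0 b2←b0 b3←b2 b4←b1 b5←b2 b6←b0 b7←b4 b8←b0 b9←b0
Dom∩ at merges:
  b2: preds {b0,b1}: {b0} ∩ {b0,b1} = {b0}; idom=b0
  b5: preds {b2,b3}: {b0,b2} ∩ {b0,b2,b3} = {b0,b2}; idom=b2
  b6: preds {b4,b5}: {b0,b1,b4} ∩ {b0,b2,b5} = {b0}; idom=b0
  b8: preds {b5,b6}: {b0,b2,b5} ∩ {b0,b6} = {b0}; idom=b0
  b9: preds {b7,b8}: {b0,b1,b4,b7} ∩ {b0,b8} = {b0}; idom=b0

Frontier:
  join b2 pred b0: · stop@b0
  join b2 pred b1: b1 stop@b0
  join b5 pred b2: · stop@b2
  join b5 pred b3: b3 stop@b2
  join b6 pred b4: b4→b1 stop@b0
  join b6 pred b5: b5→b2 stop@b0
  join b8 pred b5: b5→b2 stop@b0
  join b8 pred b6: b6 stop@b0
  join b9 pred b7: b7→b4→b1 stop@b0
  join b9 pred b8: b8 stop@b0
  b0 → ∅
  b1 → {b2,b6,b9}
  b2 → {b6,b8}
  b3 → {b5}
  b4 → {b6,b9}
  b5 → {b6,b8}
  b6 → {b8}
  b7 → {b9}
  b8 → {b9}
  b9 → ∅

DF(b5) = ["b6", "b8"]

Answer: ["b6", "b8"]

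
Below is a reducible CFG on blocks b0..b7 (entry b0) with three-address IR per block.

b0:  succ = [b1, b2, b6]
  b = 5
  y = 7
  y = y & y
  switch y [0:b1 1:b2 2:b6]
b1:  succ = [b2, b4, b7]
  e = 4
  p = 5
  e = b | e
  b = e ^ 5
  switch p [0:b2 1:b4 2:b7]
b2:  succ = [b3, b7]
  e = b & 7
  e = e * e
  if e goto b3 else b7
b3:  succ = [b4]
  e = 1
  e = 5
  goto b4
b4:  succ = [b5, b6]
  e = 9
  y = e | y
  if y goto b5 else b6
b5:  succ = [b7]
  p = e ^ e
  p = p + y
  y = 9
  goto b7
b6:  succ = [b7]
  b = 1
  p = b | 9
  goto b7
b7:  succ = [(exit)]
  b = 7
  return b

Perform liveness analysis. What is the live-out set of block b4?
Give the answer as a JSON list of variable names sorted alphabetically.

Answer: ["e", "y"]

Analysis:
Block summaries:
  b0 def {b,y} use ∅
  b1 def {b,e,p} use {b}
  b2 def {e} use {b}
  b3 def {e} use ∅
  b4 def {e,y} use {y}
  b5 def {p,y} use {e,y}
  b6 def {b,p} use ∅
  b7 def {b} use ∅

Live sets:
  live b0: ∅→{b,y}
  live b1: {b,y}→{b,y}
  live b2: {b,y}→{y}
  live b3: {y}→{y}
  live b4: {y}→{e,y}
  live b5: {e,y}→∅
  live b6: ∅→∅
  live b7: ∅→∅

live-out(b4) = ["e", "y"]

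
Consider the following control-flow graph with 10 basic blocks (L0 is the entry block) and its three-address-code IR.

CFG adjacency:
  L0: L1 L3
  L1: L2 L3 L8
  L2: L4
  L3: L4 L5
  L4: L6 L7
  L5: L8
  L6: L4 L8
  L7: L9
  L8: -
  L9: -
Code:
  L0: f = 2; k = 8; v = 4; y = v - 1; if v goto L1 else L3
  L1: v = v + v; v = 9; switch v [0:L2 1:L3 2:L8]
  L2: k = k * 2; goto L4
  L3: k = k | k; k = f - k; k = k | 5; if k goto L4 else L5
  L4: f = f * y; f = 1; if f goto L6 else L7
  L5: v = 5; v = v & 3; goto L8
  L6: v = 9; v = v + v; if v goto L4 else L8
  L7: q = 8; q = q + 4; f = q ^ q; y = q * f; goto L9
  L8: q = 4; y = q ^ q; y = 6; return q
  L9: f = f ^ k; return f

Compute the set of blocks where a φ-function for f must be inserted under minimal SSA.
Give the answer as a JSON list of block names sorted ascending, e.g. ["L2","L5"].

idom tree: L1←L0 L2←L1 L3←L0 L4←L0 L5←L3 L6←L4 L7←L4 L8←L0 L9←L7
Join-block Dom:
  L3: preds {L0,L1}: {L0} ∩ {L0,L1} = {L0}; idom=L0
  L4: preds {L2,L3,L6}: {L0,L1,L2} ∩ {L0,L3} ∩ {L0,L4,L6} = {L0}; idom=L0
  L8: preds {L1,L5,L6}: {L0,L1} ∩ {L0,L3,L5} ∩ {L0,L4,L6} = {L0}; idom=L0

DF derivation:
  join L3 pred L0: · stop@L0
  join L3 pred L1: L1 stop@L0
  join L4 pred L2: L2→L1 stop@L0
  join L4 pred L3: L3 stop@L0
  join L4 pred L6: L6→L4 stop@L0
  join L8 pred L1: L1 stop@L0
  join L8 pred L5: L5→L3 stop@L0
  join L8 pred L6: L6→L4 stop@L0
  L0 → ∅
  L1 → {L3,L4,L8}
  L2 → {L4}
  L3 → {L4,L8}
  L4 → {L4,L8}
  L5 → {L8}
  L6 → {L4,L8}
  L7 → ∅
  L8 → ∅
  L9 → ∅

φ for f: defs {L0,L4,L7,L9}
  DF⁺ = {L4,L8}

Answer: ["L4", "L8"]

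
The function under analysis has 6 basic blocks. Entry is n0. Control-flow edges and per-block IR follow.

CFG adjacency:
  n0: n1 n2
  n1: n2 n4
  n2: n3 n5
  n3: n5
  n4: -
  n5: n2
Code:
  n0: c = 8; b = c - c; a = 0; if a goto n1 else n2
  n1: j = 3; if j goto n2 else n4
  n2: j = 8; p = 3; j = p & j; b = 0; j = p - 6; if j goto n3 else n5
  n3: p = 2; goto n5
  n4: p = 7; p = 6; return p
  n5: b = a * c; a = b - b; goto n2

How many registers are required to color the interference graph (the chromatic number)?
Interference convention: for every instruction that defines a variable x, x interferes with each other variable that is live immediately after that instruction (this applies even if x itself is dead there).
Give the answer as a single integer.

Answer: 4

Working:
def/use:
  n0 def {a,b,c} use ∅
  n1 def {j} use ∅
  n2 def {b,j,p} use ∅
  n3 def {p} use ∅
  n4 def {p} use ∅
  n5 def {a,b} use {a,c}

Backward fixpoint:
  n0 li=∅ lo={a,c}
  n1 li={a,c} lo={a,c}
  n2 li={a,c} lo={a,c}
  n3 li={a,c} lo={a,c}
  n4 li=∅ lo=∅
  n5 li={a,c} lo={a,c}

Interfere edges:
  a: {b,c,j,p}
  b: {a,c,p}
  c: {a,b,j,p}
  j: {a,c,p}
  p: {a,b,c,j}

Chromatic number:
  lower bound: {a,b,c,p} mutually conflict ⇒ χ ≥ 4
  4-colouring: c0={a}  c1={c}  c2={p}  c3={b,j}
  χ = 4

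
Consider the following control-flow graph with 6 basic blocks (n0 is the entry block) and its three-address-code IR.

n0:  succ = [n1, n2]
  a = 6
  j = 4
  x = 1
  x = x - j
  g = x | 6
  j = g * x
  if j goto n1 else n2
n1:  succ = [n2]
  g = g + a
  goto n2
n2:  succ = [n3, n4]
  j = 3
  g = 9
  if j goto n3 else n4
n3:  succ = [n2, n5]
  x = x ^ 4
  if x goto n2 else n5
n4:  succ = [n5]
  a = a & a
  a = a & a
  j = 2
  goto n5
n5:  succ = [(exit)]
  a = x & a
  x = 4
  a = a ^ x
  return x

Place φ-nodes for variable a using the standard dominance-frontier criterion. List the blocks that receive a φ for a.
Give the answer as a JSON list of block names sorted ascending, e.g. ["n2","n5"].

idom tree: n1←n0 n2←n0 n3←n2 n4←n2 n5←n2
Dom at joins:
  n2: preds {n0,n1,n3}: {n0} ∩ {n0,n1} ∩ {n0,n2,n3} = {n0}; idom=n0
  n5: preds {n3,n4}: {n0,n2,n3} ∩ {n0,n2,n4} = {n0,n2}; idom=n2

DF walk-up:
  n2←n0: walk · to n0
  n2←n1: walk n1 to n0
  n2←n3: walk n3→n2 to n0
  n5←n3: walk n3 to n2
  n5←n4: walk n4 to n2
  n0: DF=∅
  n1: DF={n2}
  n2: DF={n2}
  n3: DF={n2,n5}
  n4: DF={n5}
  n5: DF=∅

φ for a: defs {n0,n4,n5}
  DF⁺ = {n5}

Answer: ["n5"]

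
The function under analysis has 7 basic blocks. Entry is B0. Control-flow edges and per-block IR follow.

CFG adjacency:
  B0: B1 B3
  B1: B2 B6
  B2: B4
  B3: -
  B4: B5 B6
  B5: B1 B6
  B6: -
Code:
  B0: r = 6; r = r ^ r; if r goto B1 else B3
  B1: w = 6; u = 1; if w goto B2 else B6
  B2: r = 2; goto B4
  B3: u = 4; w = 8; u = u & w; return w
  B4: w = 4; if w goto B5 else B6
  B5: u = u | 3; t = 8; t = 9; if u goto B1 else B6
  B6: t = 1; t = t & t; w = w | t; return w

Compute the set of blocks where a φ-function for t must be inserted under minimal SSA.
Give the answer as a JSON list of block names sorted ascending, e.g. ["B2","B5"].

idom tree: B1←B0 B2←B1 B3←B0 B4←B2 B5←B4 B6←B1
Join-block Dom:
  B1: preds {B0,B5}: {B0} ∩ {B0,B1,B2,B4,B5} = {B0}; idom=B0
  B6: preds {B1,B4,B5}: {B0,B1} ∩ {B0,B1,B2,B4} ∩ {B0,B1,B2,B4,B5} = {B0,B1}; idom=B1

DF derivation:
  join B1 pred B0: · stop@B0
  join B1 pred B5: B5→B4→B2→B1 stop@B0
  join B6 pred B1: · stop@B1
  join B6 pred B4: B4→B2 stop@B1
  join B6 pred B5: B5→B4→B2 stop@B1
  B0 → ∅
  B1 → {B1}
  B2 → {B1,B6}
  B3 → ∅
  B4 → {B1,B6}
  B5 → {B1,B6}
  B6 → ∅

φ for t: defs {B5,B6}
  DF⁺ = {B1,B6}

Answer: ["B1", "B6"]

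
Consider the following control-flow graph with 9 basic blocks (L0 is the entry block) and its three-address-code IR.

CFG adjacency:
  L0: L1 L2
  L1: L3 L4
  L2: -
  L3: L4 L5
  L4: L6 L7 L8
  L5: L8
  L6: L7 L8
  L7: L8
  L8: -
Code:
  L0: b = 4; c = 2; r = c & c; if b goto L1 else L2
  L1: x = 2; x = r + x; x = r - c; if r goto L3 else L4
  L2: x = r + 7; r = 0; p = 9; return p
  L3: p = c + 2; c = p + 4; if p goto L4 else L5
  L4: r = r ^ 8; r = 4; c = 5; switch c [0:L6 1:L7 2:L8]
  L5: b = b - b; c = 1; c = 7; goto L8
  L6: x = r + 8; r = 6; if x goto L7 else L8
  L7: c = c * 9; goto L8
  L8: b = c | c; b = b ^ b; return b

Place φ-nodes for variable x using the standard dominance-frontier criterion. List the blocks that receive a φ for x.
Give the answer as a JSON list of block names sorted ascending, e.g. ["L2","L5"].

Answer: ["L7", "L8"]

Derivation:
idom tree: L1←L0 L2←L0 L3←L1 L4←L1 L5←L3 L6←L4 L7←L4 L8←L1
Dom∩ at merges:
  L4: preds {L1,L3}: {L0,L1} ∩ {L0,L1,L3} = {L0,L1}; idom=L1
  L7: preds {L4,L6}: {L0,L1,L4} ∩ {L0,L1,L4,L6} = {L0,L1,L4}; idom=L4
  L8: preds {L4,L5,L6,L7}: {L0,L1,L4} ∩ {L0,L1,L3,L5} ∩ {L0,L1,L4,L6} ∩ {L0,L1,L4,L7} = {L0,L1}; idom=L1

Frontier:
  L4←L1: walk · to L1
  L4←L3: walk L3 to L1
  L7←L4: walk · to L4
  L7←L6: walk L6 to L4
  L8←L4: walk L4 to L1
  L8←L5: walk L5→L3 to L1
  L8←L6: walk L6→L4 to L1
  L8←L7: walk L7→L4 to L1
  DF(L0)=∅
  DF(L1)=∅
  DF(L2)=∅
  DF(L3)={L4,L8}
  DF(L4)={L8}
  DF(L5)={L8}
  DF(L6)={L7,L8}
  DF(L7)={L8}
  DF(L8)=∅

φ for x: defs {L1,L2,L6}
  DF⁺ = {L7,L8}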